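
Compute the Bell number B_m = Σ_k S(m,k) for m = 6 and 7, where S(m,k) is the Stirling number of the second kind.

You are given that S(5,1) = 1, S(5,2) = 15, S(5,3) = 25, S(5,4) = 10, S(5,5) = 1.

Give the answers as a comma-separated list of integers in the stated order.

203, 877

i=6: T(6,1)=0+1·1=1 | T(6,2)=1+2·15=31 | T(6,3)=15+3·25=90 | T(6,4)=25+4·10=65 | T(6,5)=10+5·1=15 | T(6,6)=1+6·0=1
i=7: T(7,1)=0+1·1=1 | T(7,2)=1+2·31=63 | T(7,3)=31+3·90=301 | T(7,4)=90+4·65=350 | T(7,5)=65+5·15=140 | T(7,6)=15+6·1=21 | T(7,7)=1+7·0=1
B_6 = ΣS(6,k) = 1+31+90+65+15+1 = 203
B_7 = ΣS(7,k) = 1+63+301+350+140+21+1 = 877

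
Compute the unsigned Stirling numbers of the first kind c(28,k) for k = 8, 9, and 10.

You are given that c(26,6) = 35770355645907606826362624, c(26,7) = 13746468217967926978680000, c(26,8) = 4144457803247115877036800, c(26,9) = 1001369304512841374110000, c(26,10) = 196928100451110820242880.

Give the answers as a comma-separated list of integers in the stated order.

r27: T_27,7=26×13746468217967926978680000+35770355645907606826362624=393178529313073708272042624; T_27,8=26×4144457803247115877036800+13746468217967926978680000=121502371102392939781636800; T_27,9=26×1001369304512841374110000+4144457803247115877036800=30180059720580991603896800; T_27,10=26×196928100451110820242880+1001369304512841374110000=6121499916241722700424880
r28: T_28,8=27×121502371102392939781636800+393178529313073708272042624=3673742549077683082376236224; T_28,9=27×30180059720580991603896800+121502371102392939781636800=936363983558079713086850400; T_28,10=27×6121499916241722700424880+30180059720580991603896800=195460557459107504515368560
Read c(28,8) = 3673742549077683082376236224, c(28,9) = 936363983558079713086850400, c(28,10) = 195460557459107504515368560.

3673742549077683082376236224, 936363983558079713086850400, 195460557459107504515368560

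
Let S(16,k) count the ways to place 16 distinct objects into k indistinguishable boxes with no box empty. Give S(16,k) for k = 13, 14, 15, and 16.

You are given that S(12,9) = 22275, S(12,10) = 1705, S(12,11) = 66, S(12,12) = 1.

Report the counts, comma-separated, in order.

165620, 6020, 120, 1

i=13: T(13,10)=22275+10·1705=39325 | T(13,11)=1705+11·66=2431 | T(13,12)=66+12·1=78 | T(13,13)=1+13·0=1
i=14: T(14,11)=39325+11·2431=66066 | T(14,12)=2431+12·78=3367 | T(14,13)=78+13·1=91 | T(14,14)=1+14·0=1
i=15: T(15,12)=66066+12·3367=106470 | T(15,13)=3367+13·91=4550 | T(15,14)=91+14·1=105 | T(15,15)=1+15·0=1
i=16: T(16,13)=106470+13·4550=165620 | T(16,14)=4550+14·105=6020 | T(16,15)=105+15·1=120 | T(16,16)=1+16·0=1
Read S(16,13) = 165620, S(16,14) = 6020, S(16,15) = 120, S(16,16) = 1.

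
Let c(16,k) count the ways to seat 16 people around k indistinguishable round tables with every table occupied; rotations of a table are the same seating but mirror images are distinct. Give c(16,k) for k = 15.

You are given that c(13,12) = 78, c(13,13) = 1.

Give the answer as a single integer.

@14  (14,13):1·13+78→91, (14,14):0·13+1→1
@15  (15,14):1·14+91→105, (15,15):0·14+1→1
@16  (16,15):1·15+105→120
Read c(16,15) = 120.

120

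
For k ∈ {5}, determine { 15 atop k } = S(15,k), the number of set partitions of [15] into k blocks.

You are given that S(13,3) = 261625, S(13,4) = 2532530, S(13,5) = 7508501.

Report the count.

i=14: T(14,4)=261625+4·2532530=10391745 | T(14,5)=2532530+5·7508501=40075035
i=15: T(15,5)=10391745+5·40075035=210766920
Read S(15,5) = 210766920.

210766920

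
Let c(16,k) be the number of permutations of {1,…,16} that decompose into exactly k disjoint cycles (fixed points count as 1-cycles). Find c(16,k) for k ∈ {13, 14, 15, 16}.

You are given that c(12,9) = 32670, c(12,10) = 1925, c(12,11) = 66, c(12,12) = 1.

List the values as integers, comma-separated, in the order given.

218400, 6580, 120, 1

@13  (13,10):1925·12+32670→55770, (13,11):66·12+1925→2717, (13,12):1·12+66→78, (13,13):0·12+1→1
@14  (14,11):2717·13+55770→91091, (14,12):78·13+2717→3731, (14,13):1·13+78→91, (14,14):0·13+1→1
@15  (15,12):3731·14+91091→143325, (15,13):91·14+3731→5005, (15,14):1·14+91→105, (15,15):0·14+1→1
@16  (16,13):5005·15+143325→218400, (16,14):105·15+5005→6580, (16,15):1·15+105→120, (16,16):0·15+1→1
Read c(16,13) = 218400, c(16,14) = 6580, c(16,15) = 120, c(16,16) = 1.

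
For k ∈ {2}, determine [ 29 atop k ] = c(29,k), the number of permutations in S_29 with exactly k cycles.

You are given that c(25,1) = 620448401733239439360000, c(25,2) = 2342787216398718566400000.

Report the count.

row 26: T[26][1]=25·620448401733239439360000+0=15511210043330985984000000  T[26][2]=25·2342787216398718566400000+620448401733239439360000=59190128811701203599360000
row 27: T[27][1]=26·15511210043330985984000000+0=403291461126605635584000000  T[27][2]=26·59190128811701203599360000+15511210043330985984000000=1554454559147562279567360000
row 28: T[28][1]=27·403291461126605635584000000+0=10888869450418352160768000000  T[28][2]=27·1554454559147562279567360000+403291461126605635584000000=42373564558110787183902720000
row 29: T[29][2]=28·42373564558110787183902720000+10888869450418352160768000000=1197348677077520393310044160000
Read c(29,2) = 1197348677077520393310044160000.

1197348677077520393310044160000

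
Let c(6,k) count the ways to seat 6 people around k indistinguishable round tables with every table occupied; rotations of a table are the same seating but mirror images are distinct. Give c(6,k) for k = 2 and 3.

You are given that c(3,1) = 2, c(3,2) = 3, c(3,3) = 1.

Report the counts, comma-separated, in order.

274, 225

r4: T_4,1=3×2+0=6; T_4,2=3×3+2=11; T_4,3=3×1+3=6
r5: T_5,1=4×6+0=24; T_5,2=4×11+6=50; T_5,3=4×6+11=35
r6: T_6,2=5×50+24=274; T_6,3=5×35+50=225
Read c(6,2) = 274, c(6,3) = 225.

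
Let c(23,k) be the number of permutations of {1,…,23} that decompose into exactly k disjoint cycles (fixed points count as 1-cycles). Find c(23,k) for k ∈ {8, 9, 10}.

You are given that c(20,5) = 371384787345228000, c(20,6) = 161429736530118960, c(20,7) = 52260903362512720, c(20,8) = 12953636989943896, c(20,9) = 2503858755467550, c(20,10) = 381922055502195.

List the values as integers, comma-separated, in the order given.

199321978221066137360, 43714229649594412832, 7707401101297361068

[21] T[21,6]:20*161429736530118960+371384787345228000=3599979517947607200 · T[21,7]:20*52260903362512720+161429736530118960=1206647803780373360 · T[21,8]:20*12953636989943896+52260903362512720=311333643161390640 · T[21,9]:20*2503858755467550+12953636989943896=63030812099294896 · T[21,10]:20*381922055502195+2503858755467550=10142299865511450
[22] T[22,7]:21*1206647803780373360+3599979517947607200=28939583397335447760 · T[22,8]:21*311333643161390640+1206647803780373360=7744654310169576800 · T[22,9]:21*63030812099294896+311333643161390640=1634980697246583456 · T[22,10]:21*10142299865511450+63030812099294896=276019109275035346
[23] T[23,8]:22*7744654310169576800+28939583397335447760=199321978221066137360 · T[23,9]:22*1634980697246583456+7744654310169576800=43714229649594412832 · T[23,10]:22*276019109275035346+1634980697246583456=7707401101297361068
Read c(23,8) = 199321978221066137360, c(23,9) = 43714229649594412832, c(23,10) = 7707401101297361068.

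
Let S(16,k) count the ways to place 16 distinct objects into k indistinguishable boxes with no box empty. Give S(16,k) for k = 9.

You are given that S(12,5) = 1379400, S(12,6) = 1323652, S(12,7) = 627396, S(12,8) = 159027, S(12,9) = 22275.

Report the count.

row 13: T[13][6]=6·1323652+1379400=9321312  T[13][7]=7·627396+1323652=5715424  T[13][8]=8·159027+627396=1899612  T[13][9]=9·22275+159027=359502
row 14: T[14][7]=7·5715424+9321312=49329280  T[14][8]=8·1899612+5715424=20912320  T[14][9]=9·359502+1899612=5135130
row 15: T[15][8]=8·20912320+49329280=216627840  T[15][9]=9·5135130+20912320=67128490
row 16: T[16][9]=9·67128490+216627840=820784250
Read S(16,9) = 820784250.

820784250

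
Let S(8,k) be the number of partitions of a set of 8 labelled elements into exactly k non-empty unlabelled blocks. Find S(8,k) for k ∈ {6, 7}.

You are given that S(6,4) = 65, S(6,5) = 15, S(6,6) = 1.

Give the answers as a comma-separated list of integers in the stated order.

266, 28

i=7: T(7,5)=65+5·15=140 | T(7,6)=15+6·1=21 | T(7,7)=1+7·0=1
i=8: T(8,6)=140+6·21=266 | T(8,7)=21+7·1=28
Read S(8,6) = 266, S(8,7) = 28.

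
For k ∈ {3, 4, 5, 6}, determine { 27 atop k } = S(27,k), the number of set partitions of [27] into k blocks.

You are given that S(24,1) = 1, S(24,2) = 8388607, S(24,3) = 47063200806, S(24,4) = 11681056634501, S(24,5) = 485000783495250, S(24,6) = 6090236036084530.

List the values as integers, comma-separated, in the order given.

1270865805301, 749329038535350, 61338207158409090, 1359801318005044551

i=25: T(25,1)=0+1·1=1 | T(25,2)=1+2·8388607=16777215 | T(25,3)=8388607+3·47063200806=141197991025 | T(25,4)=47063200806+4·11681056634501=46771289738810 | T(25,5)=11681056634501+5·485000783495250=2436684974110751 | T(25,6)=485000783495250+6·6090236036084530=37026417000002430
i=26: T(26,2)=1+2·16777215=33554431 | T(26,3)=16777215+3·141197991025=423610750290 | T(26,4)=141197991025+4·46771289738810=187226356946265 | T(26,5)=46771289738810+5·2436684974110751=12230196160292565 | T(26,6)=2436684974110751+6·37026417000002430=224595186974125331
i=27: T(27,3)=33554431+3·423610750290=1270865805301 | T(27,4)=423610750290+4·187226356946265=749329038535350 | T(27,5)=187226356946265+5·12230196160292565=61338207158409090 | T(27,6)=12230196160292565+6·224595186974125331=1359801318005044551
Read S(27,3) = 1270865805301, S(27,4) = 749329038535350, S(27,5) = 61338207158409090, S(27,6) = 1359801318005044551.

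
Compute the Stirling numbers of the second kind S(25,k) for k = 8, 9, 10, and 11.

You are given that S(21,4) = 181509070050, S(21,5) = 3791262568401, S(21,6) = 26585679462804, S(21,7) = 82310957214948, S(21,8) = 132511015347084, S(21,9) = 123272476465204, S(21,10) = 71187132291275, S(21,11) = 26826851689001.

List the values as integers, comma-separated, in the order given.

690223721118368580, 1167921451092973005, 1203163392175387500, 802355904438462660

i=22: T(22,5)=181509070050+5·3791262568401=19137821912055 | T(22,6)=3791262568401+6·26585679462804=163305339345225 | T(22,7)=26585679462804+7·82310957214948=602762379967440 | T(22,8)=82310957214948+8·132511015347084=1142399079991620 | T(22,9)=132511015347084+9·123272476465204=1241963303533920 | T(22,10)=123272476465204+10·71187132291275=835143799377954 | T(22,11)=71187132291275+11·26826851689001=366282500870286
i=23: T(23,6)=19137821912055+6·163305339345225=998969857983405 | T(23,7)=163305339345225+7·602762379967440=4382641999117305 | T(23,8)=602762379967440+8·1142399079991620=9741955019900400 | T(23,9)=1142399079991620+9·1241963303533920=12320068811796900 | T(23,10)=1241963303533920+10·835143799377954=9593401297313460 | T(23,11)=835143799377954+11·366282500870286=4864251308951100
i=24: T(24,7)=998969857983405+7·4382641999117305=31677463851804540 | T(24,8)=4382641999117305+8·9741955019900400=82318282158320505 | T(24,9)=9741955019900400+9·12320068811796900=120622574326072500 | T(24,10)=12320068811796900+10·9593401297313460=108254081784931500 | T(24,11)=9593401297313460+11·4864251308951100=63100165695775560
i=25: T(25,8)=31677463851804540+8·82318282158320505=690223721118368580 | T(25,9)=82318282158320505+9·120622574326072500=1167921451092973005 | T(25,10)=120622574326072500+10·108254081784931500=1203163392175387500 | T(25,11)=108254081784931500+11·63100165695775560=802355904438462660
Read S(25,8) = 690223721118368580, S(25,9) = 1167921451092973005, S(25,10) = 1203163392175387500, S(25,11) = 802355904438462660.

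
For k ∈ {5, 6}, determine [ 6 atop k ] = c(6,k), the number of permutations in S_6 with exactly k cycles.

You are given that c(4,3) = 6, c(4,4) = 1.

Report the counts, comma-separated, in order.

15, 1

r5: T_5,4=4×1+6=10; T_5,5=4×0+1=1
r6: T_6,5=5×1+10=15; T_6,6=5×0+1=1
Read c(6,5) = 15, c(6,6) = 1.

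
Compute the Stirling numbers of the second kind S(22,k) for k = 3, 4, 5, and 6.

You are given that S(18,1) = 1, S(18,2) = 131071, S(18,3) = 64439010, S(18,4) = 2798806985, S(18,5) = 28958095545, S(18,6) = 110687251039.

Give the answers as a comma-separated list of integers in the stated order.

i=19: T(19,1)=0+1·1=1 | T(19,2)=1+2·131071=262143 | T(19,3)=131071+3·64439010=193448101 | T(19,4)=64439010+4·2798806985=11259666950 | T(19,5)=2798806985+5·28958095545=147589284710 | T(19,6)=28958095545+6·110687251039=693081601779
i=20: T(20,1)=0+1·1=1 | T(20,2)=1+2·262143=524287 | T(20,3)=262143+3·193448101=580606446 | T(20,4)=193448101+4·11259666950=45232115901 | T(20,5)=11259666950+5·147589284710=749206090500 | T(20,6)=147589284710+6·693081601779=4306078895384
i=21: T(21,2)=1+2·524287=1048575 | T(21,3)=524287+3·580606446=1742343625 | T(21,4)=580606446+4·45232115901=181509070050 | T(21,5)=45232115901+5·749206090500=3791262568401 | T(21,6)=749206090500+6·4306078895384=26585679462804
i=22: T(22,3)=1048575+3·1742343625=5228079450 | T(22,4)=1742343625+4·181509070050=727778623825 | T(22,5)=181509070050+5·3791262568401=19137821912055 | T(22,6)=3791262568401+6·26585679462804=163305339345225
Read S(22,3) = 5228079450, S(22,4) = 727778623825, S(22,5) = 19137821912055, S(22,6) = 163305339345225.

5228079450, 727778623825, 19137821912055, 163305339345225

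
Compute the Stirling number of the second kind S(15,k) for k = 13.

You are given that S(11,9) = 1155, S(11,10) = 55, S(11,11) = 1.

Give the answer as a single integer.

4550

r12: T_12,10=10×55+1155=1705; T_12,11=11×1+55=66; T_12,12=12×0+1=1
r13: T_13,11=11×66+1705=2431; T_13,12=12×1+66=78; T_13,13=13×0+1=1
r14: T_14,12=12×78+2431=3367; T_14,13=13×1+78=91
r15: T_15,13=13×91+3367=4550
Read S(15,13) = 4550.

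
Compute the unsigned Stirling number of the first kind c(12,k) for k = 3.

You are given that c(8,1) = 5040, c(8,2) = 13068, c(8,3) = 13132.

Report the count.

r9: T_9,1=8×5040+0=40320; T_9,2=8×13068+5040=109584; T_9,3=8×13132+13068=118124
r10: T_10,1=9×40320+0=362880; T_10,2=9×109584+40320=1026576; T_10,3=9×118124+109584=1172700
r11: T_11,2=10×1026576+362880=10628640; T_11,3=10×1172700+1026576=12753576
r12: T_12,3=11×12753576+10628640=150917976
Read c(12,3) = 150917976.

150917976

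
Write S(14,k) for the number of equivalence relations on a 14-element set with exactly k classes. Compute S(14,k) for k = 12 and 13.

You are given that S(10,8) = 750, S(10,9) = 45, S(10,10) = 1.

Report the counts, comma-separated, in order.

[11] T[11,9]:9*45+750=1155 · T[11,10]:10*1+45=55 · T[11,11]:11*0+1=1
[12] T[12,10]:10*55+1155=1705 · T[12,11]:11*1+55=66 · T[12,12]:12*0+1=1
[13] T[13,11]:11*66+1705=2431 · T[13,12]:12*1+66=78 · T[13,13]:13*0+1=1
[14] T[14,12]:12*78+2431=3367 · T[14,13]:13*1+78=91
Read S(14,12) = 3367, S(14,13) = 91.

3367, 91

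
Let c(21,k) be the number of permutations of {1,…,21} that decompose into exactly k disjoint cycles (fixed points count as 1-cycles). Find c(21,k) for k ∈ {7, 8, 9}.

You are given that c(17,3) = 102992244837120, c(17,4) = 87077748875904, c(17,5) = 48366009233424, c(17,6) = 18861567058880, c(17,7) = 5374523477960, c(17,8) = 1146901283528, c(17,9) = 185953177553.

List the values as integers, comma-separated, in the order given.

1206647803780373360, 311333643161390640, 63030812099294896

@18  (18,4):87077748875904·17+102992244837120→1583313975727488, (18,5):48366009233424·17+87077748875904→909299905844112, (18,6):18861567058880·17+48366009233424→369012649234384, (18,7):5374523477960·17+18861567058880→110228466184200, (18,8):1146901283528·17+5374523477960→24871845297936, (18,9):185953177553·17+1146901283528→4308105301929
@19  (19,5):909299905844112·18+1583313975727488→17950712280921504, (19,6):369012649234384·18+909299905844112→7551527592063024, (19,7):110228466184200·18+369012649234384→2353125040549984, (19,8):24871845297936·18+110228466184200→557921681547048, (19,9):4308105301929·18+24871845297936→102417740732658
@20  (20,6):7551527592063024·19+17950712280921504→161429736530118960, (20,7):2353125040549984·19+7551527592063024→52260903362512720, (20,8):557921681547048·19+2353125040549984→12953636989943896, (20,9):102417740732658·19+557921681547048→2503858755467550
@21  (21,7):52260903362512720·20+161429736530118960→1206647803780373360, (21,8):12953636989943896·20+52260903362512720→311333643161390640, (21,9):2503858755467550·20+12953636989943896→63030812099294896
Read c(21,7) = 1206647803780373360, c(21,8) = 311333643161390640, c(21,9) = 63030812099294896.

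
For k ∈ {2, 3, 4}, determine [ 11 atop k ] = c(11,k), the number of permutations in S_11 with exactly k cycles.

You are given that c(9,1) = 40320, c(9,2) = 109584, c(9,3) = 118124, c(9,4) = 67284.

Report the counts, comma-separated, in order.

[10] T[10,1]:9*40320+0=362880 · T[10,2]:9*109584+40320=1026576 · T[10,3]:9*118124+109584=1172700 · T[10,4]:9*67284+118124=723680
[11] T[11,2]:10*1026576+362880=10628640 · T[11,3]:10*1172700+1026576=12753576 · T[11,4]:10*723680+1172700=8409500
Read c(11,2) = 10628640, c(11,3) = 12753576, c(11,4) = 8409500.

10628640, 12753576, 8409500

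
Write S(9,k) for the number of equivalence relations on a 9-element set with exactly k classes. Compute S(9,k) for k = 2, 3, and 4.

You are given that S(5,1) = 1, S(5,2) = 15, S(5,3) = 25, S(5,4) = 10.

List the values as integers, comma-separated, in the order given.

[6] T[6,1]:1*1+0=1 · T[6,2]:2*15+1=31 · T[6,3]:3*25+15=90 · T[6,4]:4*10+25=65
[7] T[7,1]:1*1+0=1 · T[7,2]:2*31+1=63 · T[7,3]:3*90+31=301 · T[7,4]:4*65+90=350
[8] T[8,1]:1*1+0=1 · T[8,2]:2*63+1=127 · T[8,3]:3*301+63=966 · T[8,4]:4*350+301=1701
[9] T[9,2]:2*127+1=255 · T[9,3]:3*966+127=3025 · T[9,4]:4*1701+966=7770
Read S(9,2) = 255, S(9,3) = 3025, S(9,4) = 7770.

255, 3025, 7770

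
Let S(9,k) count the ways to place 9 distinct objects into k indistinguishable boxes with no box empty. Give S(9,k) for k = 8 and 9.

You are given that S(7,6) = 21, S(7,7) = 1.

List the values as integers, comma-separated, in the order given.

@8  (8,7):1·7+21→28, (8,8):0·8+1→1
@9  (9,8):1·8+28→36, (9,9):0·9+1→1
Read S(9,8) = 36, S(9,9) = 1.

36, 1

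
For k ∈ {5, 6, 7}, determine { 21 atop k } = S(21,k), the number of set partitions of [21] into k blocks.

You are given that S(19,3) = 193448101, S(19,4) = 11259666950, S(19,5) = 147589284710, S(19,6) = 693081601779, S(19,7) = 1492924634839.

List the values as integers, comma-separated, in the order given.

3791262568401, 26585679462804, 82310957214948

row 20: T[20][4]=4·11259666950+193448101=45232115901  T[20][5]=5·147589284710+11259666950=749206090500  T[20][6]=6·693081601779+147589284710=4306078895384  T[20][7]=7·1492924634839+693081601779=11143554045652
row 21: T[21][5]=5·749206090500+45232115901=3791262568401  T[21][6]=6·4306078895384+749206090500=26585679462804  T[21][7]=7·11143554045652+4306078895384=82310957214948
Read S(21,5) = 3791262568401, S(21,6) = 26585679462804, S(21,7) = 82310957214948.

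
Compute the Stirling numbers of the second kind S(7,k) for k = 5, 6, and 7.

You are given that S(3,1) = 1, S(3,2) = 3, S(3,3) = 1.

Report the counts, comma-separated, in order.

140, 21, 1

[4] T[4,2]:2*3+1=7 · T[4,3]:3*1+3=6 · T[4,4]:4*0+1=1
[5] T[5,3]:3*6+7=25 · T[5,4]:4*1+6=10 · T[5,5]:5*0+1=1
[6] T[6,4]:4*10+25=65 · T[6,5]:5*1+10=15 · T[6,6]:6*0+1=1
[7] T[7,5]:5*15+65=140 · T[7,6]:6*1+15=21 · T[7,7]:7*0+1=1
Read S(7,5) = 140, S(7,6) = 21, S(7,7) = 1.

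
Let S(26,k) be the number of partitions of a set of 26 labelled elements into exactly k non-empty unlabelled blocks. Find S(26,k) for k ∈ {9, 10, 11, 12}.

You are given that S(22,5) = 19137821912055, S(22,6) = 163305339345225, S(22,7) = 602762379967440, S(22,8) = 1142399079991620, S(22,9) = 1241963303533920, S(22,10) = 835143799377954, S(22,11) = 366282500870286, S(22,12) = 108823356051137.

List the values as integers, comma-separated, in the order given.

11201516780955125625, 13199555372846848005, 10029078340998476760, 5149507353856958820

i=23: T(23,6)=19137821912055+6·163305339345225=998969857983405 | T(23,7)=163305339345225+7·602762379967440=4382641999117305 | T(23,8)=602762379967440+8·1142399079991620=9741955019900400 | T(23,9)=1142399079991620+9·1241963303533920=12320068811796900 | T(23,10)=1241963303533920+10·835143799377954=9593401297313460 | T(23,11)=835143799377954+11·366282500870286=4864251308951100 | T(23,12)=366282500870286+12·108823356051137=1672162773483930
i=24: T(24,7)=998969857983405+7·4382641999117305=31677463851804540 | T(24,8)=4382641999117305+8·9741955019900400=82318282158320505 | T(24,9)=9741955019900400+9·12320068811796900=120622574326072500 | T(24,10)=12320068811796900+10·9593401297313460=108254081784931500 | T(24,11)=9593401297313460+11·4864251308951100=63100165695775560 | T(24,12)=4864251308951100+12·1672162773483930=24930204590758260
i=25: T(25,8)=31677463851804540+8·82318282158320505=690223721118368580 | T(25,9)=82318282158320505+9·120622574326072500=1167921451092973005 | T(25,10)=120622574326072500+10·108254081784931500=1203163392175387500 | T(25,11)=108254081784931500+11·63100165695775560=802355904438462660 | T(25,12)=63100165695775560+12·24930204590758260=362262620784874680
i=26: T(26,9)=690223721118368580+9·1167921451092973005=11201516780955125625 | T(26,10)=1167921451092973005+10·1203163392175387500=13199555372846848005 | T(26,11)=1203163392175387500+11·802355904438462660=10029078340998476760 | T(26,12)=802355904438462660+12·362262620784874680=5149507353856958820
Read S(26,9) = 11201516780955125625, S(26,10) = 13199555372846848005, S(26,11) = 10029078340998476760, S(26,12) = 5149507353856958820.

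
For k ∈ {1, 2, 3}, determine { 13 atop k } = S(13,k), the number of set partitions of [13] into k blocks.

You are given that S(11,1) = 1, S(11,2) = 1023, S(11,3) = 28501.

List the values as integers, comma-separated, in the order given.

@12  (12,1):1·1+0→1, (12,2):1023·2+1→2047, (12,3):28501·3+1023→86526
@13  (13,1):1·1+0→1, (13,2):2047·2+1→4095, (13,3):86526·3+2047→261625
Read S(13,1) = 1, S(13,2) = 4095, S(13,3) = 261625.

1, 4095, 261625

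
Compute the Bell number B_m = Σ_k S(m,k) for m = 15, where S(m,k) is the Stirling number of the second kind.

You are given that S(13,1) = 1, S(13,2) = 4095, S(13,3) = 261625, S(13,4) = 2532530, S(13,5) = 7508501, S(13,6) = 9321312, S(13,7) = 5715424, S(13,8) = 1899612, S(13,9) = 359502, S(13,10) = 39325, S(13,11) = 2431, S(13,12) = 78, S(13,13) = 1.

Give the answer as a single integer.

1382958545

i=14: T(14,1)=0+1·1=1 | T(14,2)=1+2·4095=8191 | T(14,3)=4095+3·261625=788970 | T(14,4)=261625+4·2532530=10391745 | T(14,5)=2532530+5·7508501=40075035 | T(14,6)=7508501+6·9321312=63436373 | T(14,7)=9321312+7·5715424=49329280 | T(14,8)=5715424+8·1899612=20912320 | T(14,9)=1899612+9·359502=5135130 | T(14,10)=359502+10·39325=752752 | T(14,11)=39325+11·2431=66066 | T(14,12)=2431+12·78=3367 | T(14,13)=78+13·1=91 | T(14,14)=1+14·0=1
i=15: T(15,1)=0+1·1=1 | T(15,2)=1+2·8191=16383 | T(15,3)=8191+3·788970=2375101 | T(15,4)=788970+4·10391745=42355950 | T(15,5)=10391745+5·40075035=210766920 | T(15,6)=40075035+6·63436373=420693273 | T(15,7)=63436373+7·49329280=408741333 | T(15,8)=49329280+8·20912320=216627840 | T(15,9)=20912320+9·5135130=67128490 | T(15,10)=5135130+10·752752=12662650 | T(15,11)=752752+11·66066=1479478 | T(15,12)=66066+12·3367=106470 | T(15,13)=3367+13·91=4550 | T(15,14)=91+14·1=105 | T(15,15)=1+15·0=1
B_15 = ΣS(15,k) = 1+16383+2375101+42355950+210766920+420693273+408741333+216627840+67128490+12662650+1479478+106470+4550+105+1 = 1382958545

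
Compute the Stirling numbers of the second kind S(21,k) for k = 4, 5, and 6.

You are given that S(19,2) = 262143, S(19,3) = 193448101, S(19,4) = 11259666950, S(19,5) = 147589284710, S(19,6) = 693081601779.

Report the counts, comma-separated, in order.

181509070050, 3791262568401, 26585679462804

row 20: T[20][3]=3·193448101+262143=580606446  T[20][4]=4·11259666950+193448101=45232115901  T[20][5]=5·147589284710+11259666950=749206090500  T[20][6]=6·693081601779+147589284710=4306078895384
row 21: T[21][4]=4·45232115901+580606446=181509070050  T[21][5]=5·749206090500+45232115901=3791262568401  T[21][6]=6·4306078895384+749206090500=26585679462804
Read S(21,4) = 181509070050, S(21,5) = 3791262568401, S(21,6) = 26585679462804.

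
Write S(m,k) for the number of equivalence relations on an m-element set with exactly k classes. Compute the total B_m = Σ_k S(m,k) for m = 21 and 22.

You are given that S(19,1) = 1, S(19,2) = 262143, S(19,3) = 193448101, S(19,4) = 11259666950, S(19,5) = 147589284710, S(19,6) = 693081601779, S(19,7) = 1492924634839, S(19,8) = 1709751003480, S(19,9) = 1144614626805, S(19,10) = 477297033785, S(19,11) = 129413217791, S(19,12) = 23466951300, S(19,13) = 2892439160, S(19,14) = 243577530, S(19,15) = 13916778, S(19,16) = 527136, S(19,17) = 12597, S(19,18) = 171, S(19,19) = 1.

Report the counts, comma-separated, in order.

@20  (20,1):1·1+0→1, (20,2):262143·2+1→524287, (20,3):193448101·3+262143→580606446, (20,4):11259666950·4+193448101→45232115901, (20,5):147589284710·5+11259666950→749206090500, (20,6):693081601779·6+147589284710→4306078895384, (20,7):1492924634839·7+693081601779→11143554045652, (20,8):1709751003480·8+1492924634839→15170932662679, (20,9):1144614626805·9+1709751003480→12011282644725, (20,10):477297033785·10+1144614626805→5917584964655, (20,11):129413217791·11+477297033785→1900842429486, (20,12):23466951300·12+129413217791→411016633391, (20,13):2892439160·13+23466951300→61068660380, (20,14):243577530·14+2892439160→6302524580, (20,15):13916778·15+243577530→452329200, (20,16):527136·16+13916778→22350954, (20,17):12597·17+527136→741285, (20,18):171·18+12597→15675, (20,19):1·19+171→190, (20,20):0·20+1→1
@21  (21,1):1·1+0→1, (21,2):524287·2+1→1048575, (21,3):580606446·3+524287→1742343625, (21,4):45232115901·4+580606446→181509070050, (21,5):749206090500·5+45232115901→3791262568401, (21,6):4306078895384·6+749206090500→26585679462804, (21,7):11143554045652·7+4306078895384→82310957214948, (21,8):15170932662679·8+11143554045652→132511015347084, (21,9):12011282644725·9+15170932662679→123272476465204, (21,10):5917584964655·10+12011282644725→71187132291275, (21,11):1900842429486·11+5917584964655→26826851689001, (21,12):411016633391·12+1900842429486→6833042030178, (21,13):61068660380·13+411016633391→1204909218331, (21,14):6302524580·14+61068660380→149304004500, (21,15):452329200·15+6302524580→13087462580, (21,16):22350954·16+452329200→809944464, (21,17):741285·17+22350954→34952799, (21,18):15675·18+741285→1023435, (21,19):190·19+15675→19285, (21,20):1·20+190→210, (21,21):0·21+1→1
@22  (22,1):1·1+0→1, (22,2):1048575·2+1→2097151, (22,3):1742343625·3+1048575→5228079450, (22,4):181509070050·4+1742343625→727778623825, (22,5):3791262568401·5+181509070050→19137821912055, (22,6):26585679462804·6+3791262568401→163305339345225, (22,7):82310957214948·7+26585679462804→602762379967440, (22,8):132511015347084·8+82310957214948→1142399079991620, (22,9):123272476465204·9+132511015347084→1241963303533920, (22,10):71187132291275·10+123272476465204→835143799377954, (22,11):26826851689001·11+71187132291275→366282500870286, (22,12):6833042030178·12+26826851689001→108823356051137, (22,13):1204909218331·13+6833042030178→22496861868481, (22,14):149304004500·14+1204909218331→3295165281331, (22,15):13087462580·15+149304004500→345615943200, (22,16):809944464·16+13087462580→26046574004, (22,17):34952799·17+809944464→1404142047, (22,18):1023435·18+34952799→53374629, (22,19):19285·19+1023435→1389850, (22,20):210·20+19285→23485, (22,21):1·21+210→231, (22,22):0·22+1→1
B_21 = ΣS(21,k) = 1+1048575+1742343625+181509070050+3791262568401+26585679462804+82310957214948+132511015347084+123272476465204+71187132291275+26826851689001+6833042030178+1204909218331+149304004500+13087462580+809944464+34952799+1023435+19285+210+1 = 474869816156751
B_22 = ΣS(22,k) = 1+2097151+5228079450+727778623825+19137821912055+163305339345225+602762379967440+1142399079991620+1241963303533920+835143799377954+366282500870286+108823356051137+22496861868481+3295165281331+345615943200+26046574004+1404142047+53374629+1389850+23485+231+1 = 4506715738447323

474869816156751, 4506715738447323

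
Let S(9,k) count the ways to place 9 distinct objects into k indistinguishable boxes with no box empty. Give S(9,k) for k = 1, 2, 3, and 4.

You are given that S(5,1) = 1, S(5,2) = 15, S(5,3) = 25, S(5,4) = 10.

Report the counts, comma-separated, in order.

row 6: T[6][1]=1·1+0=1  T[6][2]=2·15+1=31  T[6][3]=3·25+15=90  T[6][4]=4·10+25=65
row 7: T[7][1]=1·1+0=1  T[7][2]=2·31+1=63  T[7][3]=3·90+31=301  T[7][4]=4·65+90=350
row 8: T[8][1]=1·1+0=1  T[8][2]=2·63+1=127  T[8][3]=3·301+63=966  T[8][4]=4·350+301=1701
row 9: T[9][1]=1·1+0=1  T[9][2]=2·127+1=255  T[9][3]=3·966+127=3025  T[9][4]=4·1701+966=7770
Read S(9,1) = 1, S(9,2) = 255, S(9,3) = 3025, S(9,4) = 7770.

1, 255, 3025, 7770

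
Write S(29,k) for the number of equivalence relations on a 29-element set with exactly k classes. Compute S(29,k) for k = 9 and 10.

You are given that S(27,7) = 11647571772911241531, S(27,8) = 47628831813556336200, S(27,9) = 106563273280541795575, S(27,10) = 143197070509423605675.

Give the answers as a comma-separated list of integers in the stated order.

r28: T_28,8=8×47628831813556336200+11647571772911241531=392678226281361931131; T_28,9=9×106563273280541795575+47628831813556336200=1006698291338432496375; T_28,10=10×143197070509423605675+106563273280541795575=1538533978374777852325
r29: T_29,9=9×1006698291338432496375+392678226281361931131=9452962848327254398506; T_29,10=10×1538533978374777852325+1006698291338432496375=16392038075086211019625
Read S(29,9) = 9452962848327254398506, S(29,10) = 16392038075086211019625.

9452962848327254398506, 16392038075086211019625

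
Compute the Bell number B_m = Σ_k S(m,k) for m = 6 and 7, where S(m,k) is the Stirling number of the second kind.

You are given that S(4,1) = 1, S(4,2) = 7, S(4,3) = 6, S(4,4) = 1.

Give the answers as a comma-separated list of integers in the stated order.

@5  (5,1):1·1+0→1, (5,2):7·2+1→15, (5,3):6·3+7→25, (5,4):1·4+6→10, (5,5):0·5+1→1
@6  (6,1):1·1+0→1, (6,2):15·2+1→31, (6,3):25·3+15→90, (6,4):10·4+25→65, (6,5):1·5+10→15, (6,6):0·6+1→1
@7  (7,1):1·1+0→1, (7,2):31·2+1→63, (7,3):90·3+31→301, (7,4):65·4+90→350, (7,5):15·5+65→140, (7,6):1·6+15→21, (7,7):0·7+1→1
B_6 = ΣS(6,k) = 1+31+90+65+15+1 = 203
B_7 = ΣS(7,k) = 1+63+301+350+140+21+1 = 877

203, 877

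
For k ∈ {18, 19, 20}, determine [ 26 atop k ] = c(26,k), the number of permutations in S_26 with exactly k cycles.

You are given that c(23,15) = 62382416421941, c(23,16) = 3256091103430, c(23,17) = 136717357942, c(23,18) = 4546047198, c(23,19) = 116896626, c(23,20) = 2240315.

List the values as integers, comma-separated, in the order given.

[24] T[24,16]:23*3256091103430+62382416421941=137272511800831 · T[24,17]:23*136717357942+3256091103430=6400590336096 · T[24,18]:23*4546047198+136717357942=241276443496 · T[24,19]:23*116896626+4546047198=7234669596 · T[24,20]:23*2240315+116896626=168423871
[25] T[25,17]:24*6400590336096+137272511800831=290886679867135 · T[25,18]:24*241276443496+6400590336096=12191224980000 · T[25,19]:24*7234669596+241276443496=414908513800 · T[25,20]:24*168423871+7234669596=11276842500
[26] T[26,18]:25*12191224980000+290886679867135=595667304367135 · T[26,19]:25*414908513800+12191224980000=22563937825000 · T[26,20]:25*11276842500+414908513800=696829576300
Read c(26,18) = 595667304367135, c(26,19) = 22563937825000, c(26,20) = 696829576300.

595667304367135, 22563937825000, 696829576300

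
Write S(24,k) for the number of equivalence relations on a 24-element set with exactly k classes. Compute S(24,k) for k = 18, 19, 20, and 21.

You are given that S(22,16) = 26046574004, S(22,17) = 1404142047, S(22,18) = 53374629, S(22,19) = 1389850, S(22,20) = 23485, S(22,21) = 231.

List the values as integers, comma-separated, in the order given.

92484925445, 3880739170, 116972779, 2454606

r23: T_23,17=17×1404142047+26046574004=49916988803; T_23,18=18×53374629+1404142047=2364885369; T_23,19=19×1389850+53374629=79781779; T_23,20=20×23485+1389850=1859550; T_23,21=21×231+23485=28336
r24: T_24,18=18×2364885369+49916988803=92484925445; T_24,19=19×79781779+2364885369=3880739170; T_24,20=20×1859550+79781779=116972779; T_24,21=21×28336+1859550=2454606
Read S(24,18) = 92484925445, S(24,19) = 3880739170, S(24,20) = 116972779, S(24,21) = 2454606.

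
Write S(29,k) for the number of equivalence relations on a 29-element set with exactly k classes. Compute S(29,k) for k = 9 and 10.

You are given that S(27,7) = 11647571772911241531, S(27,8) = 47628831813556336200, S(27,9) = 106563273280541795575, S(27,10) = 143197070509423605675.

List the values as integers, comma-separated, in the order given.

r28: T_28,8=8×47628831813556336200+11647571772911241531=392678226281361931131; T_28,9=9×106563273280541795575+47628831813556336200=1006698291338432496375; T_28,10=10×143197070509423605675+106563273280541795575=1538533978374777852325
r29: T_29,9=9×1006698291338432496375+392678226281361931131=9452962848327254398506; T_29,10=10×1538533978374777852325+1006698291338432496375=16392038075086211019625
Read S(29,9) = 9452962848327254398506, S(29,10) = 16392038075086211019625.

9452962848327254398506, 16392038075086211019625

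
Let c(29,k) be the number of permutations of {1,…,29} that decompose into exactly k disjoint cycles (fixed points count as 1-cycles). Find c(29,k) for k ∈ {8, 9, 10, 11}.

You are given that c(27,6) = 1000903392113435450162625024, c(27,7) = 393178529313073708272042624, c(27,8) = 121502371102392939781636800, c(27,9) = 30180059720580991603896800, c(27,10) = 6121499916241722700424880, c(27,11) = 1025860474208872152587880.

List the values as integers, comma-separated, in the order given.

114481515057741551880042390144, 29891934088703915048808047424, 6409259592413089839517170080, 1142413073615783087483702480

row 28: T[28][7]=27·393178529313073708272042624+1000903392113435450162625024=11616723683566425573507775872  T[28][8]=27·121502371102392939781636800+393178529313073708272042624=3673742549077683082376236224  T[28][9]=27·30180059720580991603896800+121502371102392939781636800=936363983558079713086850400  T[28][10]=27·6121499916241722700424880+30180059720580991603896800=195460557459107504515368560  T[28][11]=27·1025860474208872152587880+6121499916241722700424880=33819732719881270820297640
row 29: T[29][8]=28·3673742549077683082376236224+11616723683566425573507775872=114481515057741551880042390144  T[29][9]=28·936363983558079713086850400+3673742549077683082376236224=29891934088703915048808047424  T[29][10]=28·195460557459107504515368560+936363983558079713086850400=6409259592413089839517170080  T[29][11]=28·33819732719881270820297640+195460557459107504515368560=1142413073615783087483702480
Read c(29,8) = 114481515057741551880042390144, c(29,9) = 29891934088703915048808047424, c(29,10) = 6409259592413089839517170080, c(29,11) = 1142413073615783087483702480.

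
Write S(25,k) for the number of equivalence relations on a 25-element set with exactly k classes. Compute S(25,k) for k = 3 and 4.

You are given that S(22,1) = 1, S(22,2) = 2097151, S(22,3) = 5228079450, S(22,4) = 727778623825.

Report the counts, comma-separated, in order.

141197991025, 46771289738810

[23] T[23,1]:1*1+0=1 · T[23,2]:2*2097151+1=4194303 · T[23,3]:3*5228079450+2097151=15686335501 · T[23,4]:4*727778623825+5228079450=2916342574750
[24] T[24,2]:2*4194303+1=8388607 · T[24,3]:3*15686335501+4194303=47063200806 · T[24,4]:4*2916342574750+15686335501=11681056634501
[25] T[25,3]:3*47063200806+8388607=141197991025 · T[25,4]:4*11681056634501+47063200806=46771289738810
Read S(25,3) = 141197991025, S(25,4) = 46771289738810.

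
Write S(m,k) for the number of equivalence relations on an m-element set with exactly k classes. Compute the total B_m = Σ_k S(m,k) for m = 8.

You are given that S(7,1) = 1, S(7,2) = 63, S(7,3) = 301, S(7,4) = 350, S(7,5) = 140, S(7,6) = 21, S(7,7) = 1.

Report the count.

@8  (8,1):1·1+0→1, (8,2):63·2+1→127, (8,3):301·3+63→966, (8,4):350·4+301→1701, (8,5):140·5+350→1050, (8,6):21·6+140→266, (8,7):1·7+21→28, (8,8):0·8+1→1
B_8 = ΣS(8,k) = 1+127+966+1701+1050+266+28+1 = 4140

4140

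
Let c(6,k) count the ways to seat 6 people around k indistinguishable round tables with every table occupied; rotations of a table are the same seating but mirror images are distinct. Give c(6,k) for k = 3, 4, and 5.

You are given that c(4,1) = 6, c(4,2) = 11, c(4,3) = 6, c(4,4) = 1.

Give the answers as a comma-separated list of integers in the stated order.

225, 85, 15

r5: T_5,2=4×11+6=50; T_5,3=4×6+11=35; T_5,4=4×1+6=10; T_5,5=4×0+1=1
r6: T_6,3=5×35+50=225; T_6,4=5×10+35=85; T_6,5=5×1+10=15
Read c(6,3) = 225, c(6,4) = 85, c(6,5) = 15.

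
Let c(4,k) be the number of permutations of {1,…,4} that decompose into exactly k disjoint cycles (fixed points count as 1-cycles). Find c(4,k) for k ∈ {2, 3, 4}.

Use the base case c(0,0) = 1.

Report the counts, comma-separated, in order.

11, 6, 1

[1] T[1,1]:0*0+1=1
[2] T[2,1]:1*1+0=1 · T[2,2]:1*0+1=1
[3] T[3,1]:2*1+0=2 · T[3,2]:2*1+1=3 · T[3,3]:2*0+1=1
[4] T[4,2]:3*3+2=11 · T[4,3]:3*1+3=6 · T[4,4]:3*0+1=1
Read c(4,2) = 11, c(4,3) = 6, c(4,4) = 1.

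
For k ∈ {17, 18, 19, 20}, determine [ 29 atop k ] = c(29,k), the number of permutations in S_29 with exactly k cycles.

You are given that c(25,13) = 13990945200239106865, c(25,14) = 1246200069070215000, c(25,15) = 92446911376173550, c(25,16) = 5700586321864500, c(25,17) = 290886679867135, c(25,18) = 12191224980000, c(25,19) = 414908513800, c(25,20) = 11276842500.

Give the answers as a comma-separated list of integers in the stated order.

row 26: T[26][14]=25·1246200069070215000+13990945200239106865=45145946926994481865  T[26][15]=25·92446911376173550+1246200069070215000=3557372853474553750  T[26][16]=25·5700586321864500+92446911376173550=234961569422786050  T[26][17]=25·290886679867135+5700586321864500=12972753318542875  T[26][18]=25·12191224980000+290886679867135=595667304367135  T[26][19]=25·414908513800+12191224980000=22563937825000  T[26][20]=25·11276842500+414908513800=696829576300
row 27: T[27][15]=26·3557372853474553750+45145946926994481865=137637641117332879365  T[27][16]=26·234961569422786050+3557372853474553750=9666373658466991050  T[27][17]=26·12972753318542875+234961569422786050=572253155704900800  T[27][18]=26·595667304367135+12972753318542875=28460103232088385  T[27][19]=26·22563937825000+595667304367135=1182329687817135  T[27][20]=26·696829576300+22563937825000=40681506808800
row 28: T[28][16]=27·9666373658466991050+137637641117332879365=398629729895941637715  T[28][17]=27·572253155704900800+9666373658466991050=25117208862499312650  T[28][18]=27·28460103232088385+572253155704900800=1340675942971287195  T[28][19]=27·1182329687817135+28460103232088385=60383004803151030  T[28][20]=27·40681506808800+1182329687817135=2280730371654735
row 29: T[29][17]=28·25117208862499312650+398629729895941637715=1101911578045922391915  T[29][18]=28·1340675942971287195+25117208862499312650=62656135265695354110  T[29][19]=28·60383004803151030+1340675942971287195=3031400077459516035  T[29][20]=28·2280730371654735+60383004803151030=124243455209483610
Read c(29,17) = 1101911578045922391915, c(29,18) = 62656135265695354110, c(29,19) = 3031400077459516035, c(29,20) = 124243455209483610.

1101911578045922391915, 62656135265695354110, 3031400077459516035, 124243455209483610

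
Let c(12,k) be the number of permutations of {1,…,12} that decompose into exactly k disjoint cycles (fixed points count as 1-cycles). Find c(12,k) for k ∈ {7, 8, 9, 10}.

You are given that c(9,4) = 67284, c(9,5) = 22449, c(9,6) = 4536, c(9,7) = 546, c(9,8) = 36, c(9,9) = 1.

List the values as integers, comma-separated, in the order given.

r10: T_10,5=9×22449+67284=269325; T_10,6=9×4536+22449=63273; T_10,7=9×546+4536=9450; T_10,8=9×36+546=870; T_10,9=9×1+36=45; T_10,10=9×0+1=1
r11: T_11,6=10×63273+269325=902055; T_11,7=10×9450+63273=157773; T_11,8=10×870+9450=18150; T_11,9=10×45+870=1320; T_11,10=10×1+45=55
r12: T_12,7=11×157773+902055=2637558; T_12,8=11×18150+157773=357423; T_12,9=11×1320+18150=32670; T_12,10=11×55+1320=1925
Read c(12,7) = 2637558, c(12,8) = 357423, c(12,9) = 32670, c(12,10) = 1925.

2637558, 357423, 32670, 1925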